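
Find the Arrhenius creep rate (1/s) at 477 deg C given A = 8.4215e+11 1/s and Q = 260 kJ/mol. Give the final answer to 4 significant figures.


rate = A * exp(-Q / (R*T))
T = 477 + 273.15 = 750.15 K
rate = 8.4215e+11 * exp(-260e3 / (8.314 * 750.15))
rate = 6.612e-07 1/s


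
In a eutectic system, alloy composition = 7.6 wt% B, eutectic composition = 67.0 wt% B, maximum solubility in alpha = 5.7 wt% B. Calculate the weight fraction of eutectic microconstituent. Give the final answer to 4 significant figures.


f_primary = (C_e - C0) / (C_e - C_alpha_max)
f_primary = (67.0 - 7.6) / (67.0 - 5.7)
f_primary = 0.969005
f_eutectic = 1 - 0.969005 = 0.031


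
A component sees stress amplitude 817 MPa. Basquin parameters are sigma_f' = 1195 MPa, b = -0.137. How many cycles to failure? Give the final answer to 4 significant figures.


sigma_a = sigma_f' * (2*Nf)^b
2*Nf = (sigma_a / sigma_f')^(1/b)
2*Nf = (817 / 1195)^(1/-0.137)
2*Nf = 16.0489
Nf = 8.024 cycles


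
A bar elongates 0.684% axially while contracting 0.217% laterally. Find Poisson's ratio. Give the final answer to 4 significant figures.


nu = -epsilon_lat / epsilon_axial
Lateral strain is contraction (negative), so using magnitudes:
nu = 0.217 / 0.684
nu = 0.3173


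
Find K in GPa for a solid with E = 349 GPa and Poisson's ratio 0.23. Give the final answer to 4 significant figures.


K = E / (3*(1-2*nu))
K = 349 / (3*(1-2*0.23))
K = 215.4 GPa


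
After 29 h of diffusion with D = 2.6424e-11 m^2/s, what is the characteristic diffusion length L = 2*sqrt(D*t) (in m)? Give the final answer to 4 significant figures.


t = 29 hr = 104400 s
Diffusion length = 2*sqrt(D*t)
= 2*sqrt(2.6424e-11 * 104400)
= 3.322e-03 m


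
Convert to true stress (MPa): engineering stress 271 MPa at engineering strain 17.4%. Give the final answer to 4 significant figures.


sigma_true = sigma_eng * (1 + epsilon_eng)
sigma_true = 271 * (1 + 0.174)
sigma_true = 318.2 MPa


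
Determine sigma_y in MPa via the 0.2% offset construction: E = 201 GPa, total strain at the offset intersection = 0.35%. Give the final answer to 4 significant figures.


Offset strain = 0.002
Elastic strain at yield = total_strain - offset = 3.5e-03 - 0.002 = 1.5e-03
sigma_y = E * elastic_strain = 201000 * 1.5e-03
sigma_y = 301.5 MPa


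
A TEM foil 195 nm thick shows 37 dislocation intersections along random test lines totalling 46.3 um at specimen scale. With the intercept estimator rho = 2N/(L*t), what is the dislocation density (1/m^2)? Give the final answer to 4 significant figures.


rho = 2N / (L * t)
L = 46.3 um = 4.63e-05 m, t = 195 nm = 1.95e-07 m
rho = 2 * 37 / (4.63e-05 * 1.95e-07)
rho = 8.196e+12 1/m^2


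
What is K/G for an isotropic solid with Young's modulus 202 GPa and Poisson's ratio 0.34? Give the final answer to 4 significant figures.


G = E / (2*(1+nu))
G = 202 / (2*(1+0.34)) = 75.3731 GPa
K = E / (3*(1-2*nu))
K = 202 / (3*(1-2*0.34)) = 210.417 GPa
K/G = 210.417 / 75.3731 = 2.792


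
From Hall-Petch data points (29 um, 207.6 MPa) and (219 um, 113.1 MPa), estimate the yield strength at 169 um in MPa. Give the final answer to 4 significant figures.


sigma_y = sigma0 + k / sqrt(d)
1/sqrt(d1) = 1/sqrt(2.9e-05) = 185.695;  1/sqrt(d2) = 67.5737
k = (sigma1 - sigma2) / (1/sqrt(d1) - 1/sqrt(d2)) = (207.6 - 113.1) / (185.695 - 67.5737) = 0.800023 MPa*m^0.5
sigma0 = sigma1 - k/sqrt(d1) = 207.6 - 0.800023*185.695 = 59.0395 MPa
sigma_y(d3) = 59.0395 + 0.800023 / sqrt(1.69e-04) = 120.6 MPa


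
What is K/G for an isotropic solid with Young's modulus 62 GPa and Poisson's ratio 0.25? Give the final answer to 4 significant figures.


G = E / (2*(1+nu))
G = 62 / (2*(1+0.25)) = 24.8 GPa
K = E / (3*(1-2*nu))
K = 62 / (3*(1-2*0.25)) = 41.3333 GPa
K/G = 41.3333 / 24.8 = 1.667


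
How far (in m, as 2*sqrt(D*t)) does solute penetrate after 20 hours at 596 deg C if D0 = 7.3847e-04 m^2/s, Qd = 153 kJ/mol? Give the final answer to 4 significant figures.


Step 1: D = D0 * exp(-Qd/(R*T))
T = 869.15 K
D = 7.3847e-04 * exp(-153e3 / (8.314 * 869.15)) = 4.70896e-13 m^2/s
Step 2: L = 2*sqrt(D*t)
t = 20 h = 72000 s
L = 2*sqrt(4.70896e-13 * 72000) = 3.683e-04 m


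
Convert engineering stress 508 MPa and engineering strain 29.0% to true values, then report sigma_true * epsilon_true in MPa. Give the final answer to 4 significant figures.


sigma_true = sigma_eng * (1 + epsilon_eng)
sigma_true = 508 * (1 + 0.29) = 655.32 MPa
epsilon_true = ln(1 + epsilon_eng)
epsilon_true = ln(1 + 0.29) = 0.254642
sigma_true * epsilon_true = 655.32 * 0.254642 = 166.9 MPa


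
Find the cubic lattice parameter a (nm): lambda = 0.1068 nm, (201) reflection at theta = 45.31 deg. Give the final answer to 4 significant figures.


d = lambda / (2*sin(theta))
d = 0.1068 / (2*sin(45.31 deg))
d = 0.0751137 nm
a = d * sqrt(h^2+k^2+l^2) = 0.0751137 * sqrt(5)
a = 0.168 nm


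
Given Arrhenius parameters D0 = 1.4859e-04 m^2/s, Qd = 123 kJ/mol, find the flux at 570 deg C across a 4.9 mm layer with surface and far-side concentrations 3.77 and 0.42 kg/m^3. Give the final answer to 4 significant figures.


Step 1: D = D0 * exp(-Qd/(R*T))
T = 570 + 273.15 = 843.15 K
D = 1.4859e-04 * exp(-123e3 / (8.314 * 843.15)) = 3.56161e-12 m^2/s
Step 2: J = D * (C1 - C2) / dx
J = 3.56161e-12 * (3.77 - 0.42) / 4.9e-03
J = 2.435e-09 kg/(m^2*s)


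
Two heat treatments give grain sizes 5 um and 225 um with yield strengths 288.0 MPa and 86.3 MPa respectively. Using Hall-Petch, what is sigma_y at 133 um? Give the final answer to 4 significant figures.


sigma_y = sigma0 + k / sqrt(d)
1/sqrt(d1) = 1/sqrt(5e-06) = 447.214;  1/sqrt(d2) = 66.6667
k = (sigma1 - sigma2) / (1/sqrt(d1) - 1/sqrt(d2)) = (288.0 - 86.3) / (447.214 - 66.6667) = 0.530027 MPa*m^0.5
sigma0 = sigma1 - k/sqrt(d1) = 288.0 - 0.530027*447.214 = 50.9649 MPa
sigma_y(d3) = 50.9649 + 0.530027 / sqrt(1.33e-04) = 96.92 MPa


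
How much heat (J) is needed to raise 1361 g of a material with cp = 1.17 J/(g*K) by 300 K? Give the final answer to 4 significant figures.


Q = m * cp * dT
Q = 1361 * 1.17 * 300
Q = 477700 J


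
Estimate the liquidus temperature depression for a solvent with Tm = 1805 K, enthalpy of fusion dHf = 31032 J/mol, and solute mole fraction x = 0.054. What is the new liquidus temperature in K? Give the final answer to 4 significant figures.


dT = R*Tm^2*x / dHf
dT = 8.314 * 1805^2 * 0.054 / 31032
dT = 47.1355 K
T_new = 1805 - 47.1355 = 1758 K


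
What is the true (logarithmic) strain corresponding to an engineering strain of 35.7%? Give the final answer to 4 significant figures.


epsilon_true = ln(1 + epsilon_eng)
epsilon_true = ln(1 + 0.357)
epsilon_true = 0.3053


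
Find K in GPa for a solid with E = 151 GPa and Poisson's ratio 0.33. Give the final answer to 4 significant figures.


K = E / (3*(1-2*nu))
K = 151 / (3*(1-2*0.33))
K = 148 GPa


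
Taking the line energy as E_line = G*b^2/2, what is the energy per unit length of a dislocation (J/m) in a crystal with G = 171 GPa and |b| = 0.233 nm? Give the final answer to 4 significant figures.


E = G*b^2/2
b = 0.233 nm = 2.33e-10 m
G = 171 GPa = 1.71e+11 Pa
E = 0.5 * 1.71e+11 * (2.33e-10)^2
E = 4.642e-09 J/m


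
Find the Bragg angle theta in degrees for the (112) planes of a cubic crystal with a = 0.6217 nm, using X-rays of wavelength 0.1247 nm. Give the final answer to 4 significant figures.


d = a / sqrt(h^2+k^2+l^2)
d = 0.6217 / sqrt(6) = 0.253808 nm
lambda = 2*d*sin(theta)  =>  sin(theta) = lambda / (2*d)
sin(theta) = 0.1247 / (2 * 0.253808) = 0.245658
theta = 14.22 deg


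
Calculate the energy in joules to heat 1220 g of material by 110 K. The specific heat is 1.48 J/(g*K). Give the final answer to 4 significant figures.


Q = m * cp * dT
Q = 1220 * 1.48 * 110
Q = 198600 J


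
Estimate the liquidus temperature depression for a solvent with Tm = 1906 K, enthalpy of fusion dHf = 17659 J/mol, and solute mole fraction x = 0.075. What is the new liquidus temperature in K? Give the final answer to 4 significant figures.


dT = R*Tm^2*x / dHf
dT = 8.314 * 1906^2 * 0.075 / 17659
dT = 128.278 K
T_new = 1906 - 128.278 = 1778 K


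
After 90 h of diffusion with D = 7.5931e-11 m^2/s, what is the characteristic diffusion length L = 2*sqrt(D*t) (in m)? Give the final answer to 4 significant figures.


t = 90 hr = 324000 s
Diffusion length = 2*sqrt(D*t)
= 2*sqrt(7.5931e-11 * 324000)
= 9.92e-03 m


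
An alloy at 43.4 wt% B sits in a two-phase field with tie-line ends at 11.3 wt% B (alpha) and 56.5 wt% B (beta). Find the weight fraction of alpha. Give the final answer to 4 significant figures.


f_alpha = (C_beta - C0) / (C_beta - C_alpha)
f_alpha = (56.5 - 43.4) / (56.5 - 11.3)
f_alpha = 0.2898


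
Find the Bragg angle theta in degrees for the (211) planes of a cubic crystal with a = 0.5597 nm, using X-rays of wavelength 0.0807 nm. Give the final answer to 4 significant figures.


d = a / sqrt(h^2+k^2+l^2)
d = 0.5597 / sqrt(6) = 0.228497 nm
lambda = 2*d*sin(theta)  =>  sin(theta) = lambda / (2*d)
sin(theta) = 0.0807 / (2 * 0.228497) = 0.176589
theta = 10.17 deg


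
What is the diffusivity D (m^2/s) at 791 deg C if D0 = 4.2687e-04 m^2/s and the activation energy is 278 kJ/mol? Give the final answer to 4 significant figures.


D = D0 * exp(-Qd / (R*T))
T = 1064.15 K
D = 4.2687e-04 * exp(-278e3 / (8.314 * 1064.15))
D = 9.637e-18 m^2/s


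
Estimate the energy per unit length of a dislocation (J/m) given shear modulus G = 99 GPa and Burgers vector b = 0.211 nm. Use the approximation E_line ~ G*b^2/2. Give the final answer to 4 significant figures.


E = G*b^2/2
b = 0.211 nm = 2.11e-10 m
G = 99 GPa = 9.9e+10 Pa
E = 0.5 * 9.9e+10 * (2.11e-10)^2
E = 2.204e-09 J/m


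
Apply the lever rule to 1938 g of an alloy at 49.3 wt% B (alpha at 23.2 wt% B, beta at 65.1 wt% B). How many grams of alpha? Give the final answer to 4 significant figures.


f_alpha = (C_beta - C0) / (C_beta - C_alpha)
f_alpha = (65.1 - 49.3) / (65.1 - 23.2) = 0.377088
m_alpha = f_alpha * m_total = 0.377088 * 1938 = 730.8 g


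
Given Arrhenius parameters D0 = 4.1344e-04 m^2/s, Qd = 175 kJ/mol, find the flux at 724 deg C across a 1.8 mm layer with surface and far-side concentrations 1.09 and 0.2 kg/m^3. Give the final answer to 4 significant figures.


Step 1: D = D0 * exp(-Qd/(R*T))
T = 724 + 273.15 = 997.15 K
D = 4.1344e-04 * exp(-175e3 / (8.314 * 997.15)) = 2.81121e-13 m^2/s
Step 2: J = D * (C1 - C2) / dx
J = 2.81121e-13 * (1.09 - 0.2) / 1.8e-03
J = 1.39e-10 kg/(m^2*s)


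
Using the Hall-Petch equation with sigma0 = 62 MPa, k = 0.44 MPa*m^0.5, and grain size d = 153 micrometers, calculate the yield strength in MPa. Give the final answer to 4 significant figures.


sigma_y = sigma0 + k / sqrt(d)
d = 153 um = 1.53e-04 m
sigma_y = 62 + 0.44 / sqrt(1.53e-04)
sigma_y = 97.57 MPa


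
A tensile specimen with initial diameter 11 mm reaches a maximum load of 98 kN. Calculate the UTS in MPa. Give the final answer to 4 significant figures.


A0 = pi*(d/2)^2 = pi*(11/2)^2 = 95.0332 mm^2
UTS = F_max / A0 = 98*1000 / 95.0332
UTS = 1031 MPa


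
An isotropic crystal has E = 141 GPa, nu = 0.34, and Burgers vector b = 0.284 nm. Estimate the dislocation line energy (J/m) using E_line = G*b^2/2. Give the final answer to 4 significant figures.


Step 1: G = E / (2*(1+nu))
G = 141 / (2*(1+0.34)) = 52.6119 GPa = 5.26119e+10 Pa
Step 2: E_line = G*b^2/2
b = 0.284 nm = 2.84e-10 m
E_line = 0.5 * 5.26119e+10 * (2.84e-10)^2 = 2.122e-09 J/m


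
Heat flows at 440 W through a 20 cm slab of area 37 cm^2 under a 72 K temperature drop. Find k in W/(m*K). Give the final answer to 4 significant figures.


k = Q*L / (A*dT)
L = 0.2 m, A = 3.7e-03 m^2
k = 440 * 0.2 / (3.7e-03 * 72)
k = 330.3 W/(m*K)


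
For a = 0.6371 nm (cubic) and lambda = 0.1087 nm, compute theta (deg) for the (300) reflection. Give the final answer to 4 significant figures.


d = a / sqrt(h^2+k^2+l^2)
d = 0.6371 / sqrt(9) = 0.212367 nm
lambda = 2*d*sin(theta)  =>  sin(theta) = lambda / (2*d)
sin(theta) = 0.1087 / (2 * 0.212367) = 0.255925
theta = 14.83 deg


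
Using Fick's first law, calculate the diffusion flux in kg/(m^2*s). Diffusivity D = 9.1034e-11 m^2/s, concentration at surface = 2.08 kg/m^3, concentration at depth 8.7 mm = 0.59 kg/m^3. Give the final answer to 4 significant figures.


J = -D * (dC/dx) = D * (C1 - C2) / dx
J = 9.1034e-11 * (2.08 - 0.59) / 8.7e-03
J = 1.559e-08 kg/(m^2*s)


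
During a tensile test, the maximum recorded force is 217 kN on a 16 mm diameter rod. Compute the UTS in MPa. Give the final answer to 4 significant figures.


A0 = pi*(d/2)^2 = pi*(16/2)^2 = 201.062 mm^2
UTS = F_max / A0 = 217*1000 / 201.062
UTS = 1079 MPa


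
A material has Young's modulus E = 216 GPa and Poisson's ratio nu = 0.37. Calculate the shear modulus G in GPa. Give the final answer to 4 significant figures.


G = E / (2*(1+nu))
G = 216 / (2*(1+0.37))
G = 78.83 GPa


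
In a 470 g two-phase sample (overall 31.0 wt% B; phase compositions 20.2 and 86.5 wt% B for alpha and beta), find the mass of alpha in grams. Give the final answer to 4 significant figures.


f_alpha = (C_beta - C0) / (C_beta - C_alpha)
f_alpha = (86.5 - 31.0) / (86.5 - 20.2) = 0.837104
m_alpha = f_alpha * m_total = 0.837104 * 470 = 393.4 g


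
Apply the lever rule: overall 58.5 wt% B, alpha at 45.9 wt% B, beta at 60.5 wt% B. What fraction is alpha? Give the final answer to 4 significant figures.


f_alpha = (C_beta - C0) / (C_beta - C_alpha)
f_alpha = (60.5 - 58.5) / (60.5 - 45.9)
f_alpha = 0.137


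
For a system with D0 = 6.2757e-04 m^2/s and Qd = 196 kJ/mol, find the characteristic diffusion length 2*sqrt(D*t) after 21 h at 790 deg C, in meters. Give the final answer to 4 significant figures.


Step 1: D = D0 * exp(-Qd/(R*T))
T = 1063.15 K
D = 6.2757e-04 * exp(-196e3 / (8.314 * 1063.15)) = 1.47045e-13 m^2/s
Step 2: L = 2*sqrt(D*t)
t = 21 h = 75600 s
L = 2*sqrt(1.47045e-13 * 75600) = 2.109e-04 m


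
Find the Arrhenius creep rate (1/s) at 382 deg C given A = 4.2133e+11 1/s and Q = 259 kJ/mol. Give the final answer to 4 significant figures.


rate = A * exp(-Q / (R*T))
T = 382 + 273.15 = 655.15 K
rate = 4.2133e+11 * exp(-259e3 / (8.314 * 655.15))
rate = 9.419e-10 1/s


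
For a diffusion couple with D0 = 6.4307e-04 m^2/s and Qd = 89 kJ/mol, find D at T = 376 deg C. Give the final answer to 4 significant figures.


D = D0 * exp(-Qd / (R*T))
T = 649.15 K
D = 6.4307e-04 * exp(-89e3 / (8.314 * 649.15))
D = 4.431e-11 m^2/s


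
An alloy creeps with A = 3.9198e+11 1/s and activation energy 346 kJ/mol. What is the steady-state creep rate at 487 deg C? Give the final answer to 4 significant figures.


rate = A * exp(-Q / (R*T))
T = 487 + 273.15 = 760.15 K
rate = 3.9198e+11 * exp(-346e3 / (8.314 * 760.15))
rate = 6.555e-13 1/s


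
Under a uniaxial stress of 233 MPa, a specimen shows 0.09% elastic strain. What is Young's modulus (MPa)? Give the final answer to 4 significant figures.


E = sigma / epsilon
epsilon = 0.09% = 9e-04
E = 233 / 9e-04
E = 258900 MPa


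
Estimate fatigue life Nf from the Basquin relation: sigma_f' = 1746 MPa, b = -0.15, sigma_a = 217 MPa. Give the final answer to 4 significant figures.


sigma_a = sigma_f' * (2*Nf)^b
2*Nf = (sigma_a / sigma_f')^(1/b)
2*Nf = (217 / 1746)^(1/-0.15)
2*Nf = 1.08951e+06
Nf = 544800 cycles


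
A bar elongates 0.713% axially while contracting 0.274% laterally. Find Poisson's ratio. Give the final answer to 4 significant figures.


nu = -epsilon_lat / epsilon_axial
Lateral strain is contraction (negative), so using magnitudes:
nu = 0.274 / 0.713
nu = 0.3843


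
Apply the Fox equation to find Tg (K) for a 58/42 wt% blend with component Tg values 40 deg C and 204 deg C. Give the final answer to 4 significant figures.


1/Tg = w1/Tg1 + w2/Tg2 (in Kelvin)
Tg1 = 313.15 K, Tg2 = 477.15 K
1/Tg = 0.58/313.15 + 0.42/477.15
Tg = 366 K


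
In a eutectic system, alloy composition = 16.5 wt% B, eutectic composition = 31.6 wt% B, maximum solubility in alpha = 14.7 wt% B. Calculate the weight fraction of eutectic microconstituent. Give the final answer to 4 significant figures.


f_primary = (C_e - C0) / (C_e - C_alpha_max)
f_primary = (31.6 - 16.5) / (31.6 - 14.7)
f_primary = 0.893491
f_eutectic = 1 - 0.893491 = 0.1065


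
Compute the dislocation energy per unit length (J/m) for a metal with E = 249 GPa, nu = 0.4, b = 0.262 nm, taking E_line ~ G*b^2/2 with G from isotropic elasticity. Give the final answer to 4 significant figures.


Step 1: G = E / (2*(1+nu))
G = 249 / (2*(1+0.4)) = 88.9286 GPa = 8.89286e+10 Pa
Step 2: E_line = G*b^2/2
b = 0.262 nm = 2.62e-10 m
E_line = 0.5 * 8.89286e+10 * (2.62e-10)^2 = 3.052e-09 J/m


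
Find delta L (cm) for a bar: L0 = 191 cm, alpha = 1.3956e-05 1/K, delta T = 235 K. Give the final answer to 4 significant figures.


dL = L0 * alpha * dT
dL = 191 * 1.3956e-05 * 235
dL = 0.6264 cm


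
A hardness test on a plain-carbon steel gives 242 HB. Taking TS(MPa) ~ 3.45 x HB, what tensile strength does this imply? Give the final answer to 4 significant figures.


TS (MPa) = 3.45 * HB
TS = 3.45 * 242
TS = 834.9 MPa


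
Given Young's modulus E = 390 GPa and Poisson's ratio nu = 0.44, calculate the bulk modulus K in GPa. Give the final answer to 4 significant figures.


K = E / (3*(1-2*nu))
K = 390 / (3*(1-2*0.44))
K = 1083 GPa


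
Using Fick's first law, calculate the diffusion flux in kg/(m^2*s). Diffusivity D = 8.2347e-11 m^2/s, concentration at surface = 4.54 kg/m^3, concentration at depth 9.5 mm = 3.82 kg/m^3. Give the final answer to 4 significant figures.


J = -D * (dC/dx) = D * (C1 - C2) / dx
J = 8.2347e-11 * (4.54 - 3.82) / 9.5e-03
J = 6.241e-09 kg/(m^2*s)


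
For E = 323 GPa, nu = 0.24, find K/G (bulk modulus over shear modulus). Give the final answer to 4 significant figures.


G = E / (2*(1+nu))
G = 323 / (2*(1+0.24)) = 130.242 GPa
K = E / (3*(1-2*nu))
K = 323 / (3*(1-2*0.24)) = 207.051 GPa
K/G = 207.051 / 130.242 = 1.59


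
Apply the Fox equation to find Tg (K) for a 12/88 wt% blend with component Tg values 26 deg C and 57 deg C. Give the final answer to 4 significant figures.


1/Tg = w1/Tg1 + w2/Tg2 (in Kelvin)
Tg1 = 299.15 K, Tg2 = 330.15 K
1/Tg = 0.12/299.15 + 0.88/330.15
Tg = 326.1 K


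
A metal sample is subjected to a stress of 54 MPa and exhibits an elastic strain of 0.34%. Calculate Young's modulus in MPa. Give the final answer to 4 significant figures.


E = sigma / epsilon
epsilon = 0.34% = 3.4e-03
E = 54 / 3.4e-03
E = 15880 MPa


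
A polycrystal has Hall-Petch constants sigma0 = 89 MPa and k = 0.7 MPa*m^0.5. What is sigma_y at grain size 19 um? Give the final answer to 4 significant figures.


sigma_y = sigma0 + k / sqrt(d)
d = 19 um = 1.9e-05 m
sigma_y = 89 + 0.7 / sqrt(1.9e-05)
sigma_y = 249.6 MPa


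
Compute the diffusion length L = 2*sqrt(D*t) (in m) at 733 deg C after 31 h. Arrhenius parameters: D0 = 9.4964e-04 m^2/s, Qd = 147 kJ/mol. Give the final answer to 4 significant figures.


Step 1: D = D0 * exp(-Qd/(R*T))
T = 1006.15 K
D = 9.4964e-04 * exp(-147e3 / (8.314 * 1006.15)) = 2.21679e-11 m^2/s
Step 2: L = 2*sqrt(D*t)
t = 31 h = 111600 s
L = 2*sqrt(2.21679e-11 * 111600) = 3.146e-03 m


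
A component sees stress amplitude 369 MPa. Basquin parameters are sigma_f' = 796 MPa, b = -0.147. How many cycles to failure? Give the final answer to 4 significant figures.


sigma_a = sigma_f' * (2*Nf)^b
2*Nf = (sigma_a / sigma_f')^(1/b)
2*Nf = (369 / 796)^(1/-0.147)
2*Nf = 186.783
Nf = 93.39 cycles


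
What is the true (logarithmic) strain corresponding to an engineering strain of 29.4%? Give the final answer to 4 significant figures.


epsilon_true = ln(1 + epsilon_eng)
epsilon_true = ln(1 + 0.294)
epsilon_true = 0.2577


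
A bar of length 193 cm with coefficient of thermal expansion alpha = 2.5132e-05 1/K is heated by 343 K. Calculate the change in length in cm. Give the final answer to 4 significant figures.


dL = L0 * alpha * dT
dL = 193 * 2.5132e-05 * 343
dL = 1.664 cm


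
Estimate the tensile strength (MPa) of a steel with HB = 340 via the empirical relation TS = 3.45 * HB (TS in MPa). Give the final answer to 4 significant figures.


TS (MPa) = 3.45 * HB
TS = 3.45 * 340
TS = 1173 MPa


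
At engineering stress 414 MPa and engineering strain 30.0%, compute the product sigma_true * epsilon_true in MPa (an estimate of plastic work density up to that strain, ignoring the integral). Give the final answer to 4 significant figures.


sigma_true = sigma_eng * (1 + epsilon_eng)
sigma_true = 414 * (1 + 0.3) = 538.2 MPa
epsilon_true = ln(1 + epsilon_eng)
epsilon_true = ln(1 + 0.3) = 0.262364
sigma_true * epsilon_true = 538.2 * 0.262364 = 141.2 MPa


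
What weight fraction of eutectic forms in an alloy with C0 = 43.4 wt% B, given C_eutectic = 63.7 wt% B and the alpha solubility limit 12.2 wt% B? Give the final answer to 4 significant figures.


f_primary = (C_e - C0) / (C_e - C_alpha_max)
f_primary = (63.7 - 43.4) / (63.7 - 12.2)
f_primary = 0.394175
f_eutectic = 1 - 0.394175 = 0.6058


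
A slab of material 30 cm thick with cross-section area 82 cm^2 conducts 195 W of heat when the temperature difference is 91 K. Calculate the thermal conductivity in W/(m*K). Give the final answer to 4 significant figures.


k = Q*L / (A*dT)
L = 0.3 m, A = 8.2e-03 m^2
k = 195 * 0.3 / (8.2e-03 * 91)
k = 78.4 W/(m*K)


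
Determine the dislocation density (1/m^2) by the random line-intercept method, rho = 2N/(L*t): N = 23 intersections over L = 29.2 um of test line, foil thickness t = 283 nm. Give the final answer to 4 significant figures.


rho = 2N / (L * t)
L = 29.2 um = 2.92e-05 m, t = 283 nm = 2.83e-07 m
rho = 2 * 23 / (2.92e-05 * 2.83e-07)
rho = 5.567e+12 1/m^2


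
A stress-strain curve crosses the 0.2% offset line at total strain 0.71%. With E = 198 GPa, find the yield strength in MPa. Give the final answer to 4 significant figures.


Offset strain = 0.002
Elastic strain at yield = total_strain - offset = 7.1e-03 - 0.002 = 5.1e-03
sigma_y = E * elastic_strain = 198000 * 5.1e-03
sigma_y = 1010 MPa


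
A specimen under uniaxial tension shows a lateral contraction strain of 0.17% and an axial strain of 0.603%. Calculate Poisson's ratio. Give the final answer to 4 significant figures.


nu = -epsilon_lat / epsilon_axial
Lateral strain is contraction (negative), so using magnitudes:
nu = 0.17 / 0.603
nu = 0.2819


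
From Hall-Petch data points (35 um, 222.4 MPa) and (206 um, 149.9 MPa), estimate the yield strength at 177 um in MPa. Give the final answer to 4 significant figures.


sigma_y = sigma0 + k / sqrt(d)
1/sqrt(d1) = 1/sqrt(3.5e-05) = 169.031;  1/sqrt(d2) = 69.6733
k = (sigma1 - sigma2) / (1/sqrt(d1) - 1/sqrt(d2)) = (222.4 - 149.9) / (169.031 - 69.6733) = 0.729688 MPa*m^0.5
sigma0 = sigma1 - k/sqrt(d1) = 222.4 - 0.729688*169.031 = 99.0602 MPa
sigma_y(d3) = 99.0602 + 0.729688 / sqrt(1.77e-04) = 153.9 MPa


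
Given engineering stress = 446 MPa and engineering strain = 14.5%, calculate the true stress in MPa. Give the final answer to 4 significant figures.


sigma_true = sigma_eng * (1 + epsilon_eng)
sigma_true = 446 * (1 + 0.145)
sigma_true = 510.7 MPa


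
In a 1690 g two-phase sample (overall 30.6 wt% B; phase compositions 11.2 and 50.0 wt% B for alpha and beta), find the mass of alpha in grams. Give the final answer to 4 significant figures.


f_alpha = (C_beta - C0) / (C_beta - C_alpha)
f_alpha = (50.0 - 30.6) / (50.0 - 11.2) = 0.5
m_alpha = f_alpha * m_total = 0.5 * 1690 = 845 g


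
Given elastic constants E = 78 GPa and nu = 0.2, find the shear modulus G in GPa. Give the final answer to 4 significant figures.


G = E / (2*(1+nu))
G = 78 / (2*(1+0.2))
G = 32.5 GPa


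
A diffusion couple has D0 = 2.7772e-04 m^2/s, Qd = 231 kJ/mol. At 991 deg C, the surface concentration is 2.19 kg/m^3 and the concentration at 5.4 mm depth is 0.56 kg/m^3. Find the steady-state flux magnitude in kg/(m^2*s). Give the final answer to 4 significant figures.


Step 1: D = D0 * exp(-Qd/(R*T))
T = 991 + 273.15 = 1264.15 K
D = 2.7772e-04 * exp(-231e3 / (8.314 * 1264.15)) = 7.91315e-14 m^2/s
Step 2: J = D * (C1 - C2) / dx
J = 7.91315e-14 * (2.19 - 0.56) / 5.4e-03
J = 2.389e-11 kg/(m^2*s)


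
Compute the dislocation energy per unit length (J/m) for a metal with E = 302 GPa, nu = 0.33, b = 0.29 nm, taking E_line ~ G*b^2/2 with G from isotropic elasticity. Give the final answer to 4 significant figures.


Step 1: G = E / (2*(1+nu))
G = 302 / (2*(1+0.33)) = 113.534 GPa = 1.13534e+11 Pa
Step 2: E_line = G*b^2/2
b = 0.29 nm = 2.9e-10 m
E_line = 0.5 * 1.13534e+11 * (2.9e-10)^2 = 4.774e-09 J/m


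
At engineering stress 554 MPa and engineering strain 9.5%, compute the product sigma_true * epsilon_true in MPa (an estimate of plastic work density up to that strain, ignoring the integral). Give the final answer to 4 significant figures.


sigma_true = sigma_eng * (1 + epsilon_eng)
sigma_true = 554 * (1 + 0.095) = 606.63 MPa
epsilon_true = ln(1 + epsilon_eng)
epsilon_true = ln(1 + 0.095) = 0.0907544
sigma_true * epsilon_true = 606.63 * 0.0907544 = 55.05 MPa


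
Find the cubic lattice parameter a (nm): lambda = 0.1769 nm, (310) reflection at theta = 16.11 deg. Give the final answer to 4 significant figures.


d = lambda / (2*sin(theta))
d = 0.1769 / (2*sin(16.11 deg))
d = 0.318759 nm
a = d * sqrt(h^2+k^2+l^2) = 0.318759 * sqrt(10)
a = 1.008 nm


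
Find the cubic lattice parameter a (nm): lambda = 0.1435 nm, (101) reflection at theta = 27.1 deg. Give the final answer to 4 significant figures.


d = lambda / (2*sin(theta))
d = 0.1435 / (2*sin(27.1 deg))
d = 0.157504 nm
a = d * sqrt(h^2+k^2+l^2) = 0.157504 * sqrt(2)
a = 0.2227 nm


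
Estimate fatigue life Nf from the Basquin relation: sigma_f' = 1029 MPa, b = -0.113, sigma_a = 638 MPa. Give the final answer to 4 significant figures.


sigma_a = sigma_f' * (2*Nf)^b
2*Nf = (sigma_a / sigma_f')^(1/b)
2*Nf = (638 / 1029)^(1/-0.113)
2*Nf = 68.726
Nf = 34.36 cycles


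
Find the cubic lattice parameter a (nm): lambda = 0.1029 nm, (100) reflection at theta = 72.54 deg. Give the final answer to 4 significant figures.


d = lambda / (2*sin(theta))
d = 0.1029 / (2*sin(72.54 deg))
d = 0.053935 nm
a = d * sqrt(h^2+k^2+l^2) = 0.053935 * sqrt(1)
a = 0.05393 nm


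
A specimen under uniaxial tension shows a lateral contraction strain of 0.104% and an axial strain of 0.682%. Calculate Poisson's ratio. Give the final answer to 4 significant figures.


nu = -epsilon_lat / epsilon_axial
Lateral strain is contraction (negative), so using magnitudes:
nu = 0.104 / 0.682
nu = 0.1525


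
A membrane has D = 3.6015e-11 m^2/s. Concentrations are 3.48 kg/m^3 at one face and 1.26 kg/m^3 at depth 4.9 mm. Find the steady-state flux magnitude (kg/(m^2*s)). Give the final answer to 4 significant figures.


J = -D * (dC/dx) = D * (C1 - C2) / dx
J = 3.6015e-11 * (3.48 - 1.26) / 4.9e-03
J = 1.632e-08 kg/(m^2*s)


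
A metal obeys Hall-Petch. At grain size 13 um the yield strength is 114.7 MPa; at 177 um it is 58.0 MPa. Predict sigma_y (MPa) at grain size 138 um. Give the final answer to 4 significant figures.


sigma_y = sigma0 + k / sqrt(d)
1/sqrt(d1) = 1/sqrt(1.3e-05) = 277.35;  1/sqrt(d2) = 75.1646
k = (sigma1 - sigma2) / (1/sqrt(d1) - 1/sqrt(d2)) = (114.7 - 58.0) / (277.35 - 75.1646) = 0.280436 MPa*m^0.5
sigma0 = sigma1 - k/sqrt(d1) = 114.7 - 0.280436*277.35 = 36.9212 MPa
sigma_y(d3) = 36.9212 + 0.280436 / sqrt(1.38e-04) = 60.79 MPa


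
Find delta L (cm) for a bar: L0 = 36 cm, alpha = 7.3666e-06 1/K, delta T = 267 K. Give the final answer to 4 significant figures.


dL = L0 * alpha * dT
dL = 36 * 7.3666e-06 * 267
dL = 0.07081 cm


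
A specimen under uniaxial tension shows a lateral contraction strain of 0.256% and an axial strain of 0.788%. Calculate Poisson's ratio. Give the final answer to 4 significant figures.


nu = -epsilon_lat / epsilon_axial
Lateral strain is contraction (negative), so using magnitudes:
nu = 0.256 / 0.788
nu = 0.3249


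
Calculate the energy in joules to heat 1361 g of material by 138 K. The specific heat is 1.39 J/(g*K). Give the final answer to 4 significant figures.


Q = m * cp * dT
Q = 1361 * 1.39 * 138
Q = 261100 J


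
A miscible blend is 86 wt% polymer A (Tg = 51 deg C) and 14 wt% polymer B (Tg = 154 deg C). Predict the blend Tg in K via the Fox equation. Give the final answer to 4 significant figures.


1/Tg = w1/Tg1 + w2/Tg2 (in Kelvin)
Tg1 = 324.15 K, Tg2 = 427.15 K
1/Tg = 0.86/324.15 + 0.14/427.15
Tg = 335.5 K


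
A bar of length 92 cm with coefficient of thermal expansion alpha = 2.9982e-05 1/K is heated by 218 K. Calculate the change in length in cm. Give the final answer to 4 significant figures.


dL = L0 * alpha * dT
dL = 92 * 2.9982e-05 * 218
dL = 0.6013 cm


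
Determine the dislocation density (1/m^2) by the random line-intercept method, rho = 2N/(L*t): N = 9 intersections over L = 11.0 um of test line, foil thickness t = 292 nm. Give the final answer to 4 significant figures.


rho = 2N / (L * t)
L = 11.0 um = 1.1e-05 m, t = 292 nm = 2.92e-07 m
rho = 2 * 9 / (1.1e-05 * 2.92e-07)
rho = 5.604e+12 1/m^2


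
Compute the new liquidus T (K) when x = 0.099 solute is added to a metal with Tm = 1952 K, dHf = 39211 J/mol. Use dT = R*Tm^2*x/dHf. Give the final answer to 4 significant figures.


dT = R*Tm^2*x / dHf
dT = 8.314 * 1952^2 * 0.099 / 39211
dT = 79.9829 K
T_new = 1952 - 79.9829 = 1872 K


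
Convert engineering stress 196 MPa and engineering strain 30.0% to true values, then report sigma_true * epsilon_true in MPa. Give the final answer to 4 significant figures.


sigma_true = sigma_eng * (1 + epsilon_eng)
sigma_true = 196 * (1 + 0.3) = 254.8 MPa
epsilon_true = ln(1 + epsilon_eng)
epsilon_true = ln(1 + 0.3) = 0.262364
sigma_true * epsilon_true = 254.8 * 0.262364 = 66.85 MPa


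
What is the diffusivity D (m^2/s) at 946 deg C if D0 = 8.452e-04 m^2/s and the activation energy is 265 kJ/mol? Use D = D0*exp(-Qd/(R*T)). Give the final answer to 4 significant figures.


D = D0 * exp(-Qd / (R*T))
T = 1219.15 K
D = 8.452e-04 * exp(-265e3 / (8.314 * 1219.15))
D = 3.738e-15 m^2/s


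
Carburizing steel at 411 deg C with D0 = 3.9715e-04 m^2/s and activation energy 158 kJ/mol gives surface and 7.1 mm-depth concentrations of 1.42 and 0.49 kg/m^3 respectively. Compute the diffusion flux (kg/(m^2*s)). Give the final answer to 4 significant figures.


Step 1: D = D0 * exp(-Qd/(R*T))
T = 411 + 273.15 = 684.15 K
D = 3.9715e-04 * exp(-158e3 / (8.314 * 684.15)) = 3.42979e-16 m^2/s
Step 2: J = D * (C1 - C2) / dx
J = 3.42979e-16 * (1.42 - 0.49) / 7.1e-03
J = 4.493e-14 kg/(m^2*s)


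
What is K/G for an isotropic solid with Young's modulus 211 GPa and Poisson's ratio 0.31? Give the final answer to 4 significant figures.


G = E / (2*(1+nu))
G = 211 / (2*(1+0.31)) = 80.5344 GPa
K = E / (3*(1-2*nu))
K = 211 / (3*(1-2*0.31)) = 185.088 GPa
K/G = 185.088 / 80.5344 = 2.298


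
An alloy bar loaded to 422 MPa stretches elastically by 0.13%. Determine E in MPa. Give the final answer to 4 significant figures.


E = sigma / epsilon
epsilon = 0.13% = 1.3e-03
E = 422 / 1.3e-03
E = 324600 MPa


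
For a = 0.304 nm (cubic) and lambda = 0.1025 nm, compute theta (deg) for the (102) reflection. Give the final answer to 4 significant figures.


d = a / sqrt(h^2+k^2+l^2)
d = 0.304 / sqrt(5) = 0.135953 nm
lambda = 2*d*sin(theta)  =>  sin(theta) = lambda / (2*d)
sin(theta) = 0.1025 / (2 * 0.135953) = 0.376969
theta = 22.15 deg


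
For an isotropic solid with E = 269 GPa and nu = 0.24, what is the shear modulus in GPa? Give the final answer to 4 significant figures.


G = E / (2*(1+nu))
G = 269 / (2*(1+0.24))
G = 108.5 GPa


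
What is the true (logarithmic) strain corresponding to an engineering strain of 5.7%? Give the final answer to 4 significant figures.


epsilon_true = ln(1 + epsilon_eng)
epsilon_true = ln(1 + 0.057)
epsilon_true = 0.05543


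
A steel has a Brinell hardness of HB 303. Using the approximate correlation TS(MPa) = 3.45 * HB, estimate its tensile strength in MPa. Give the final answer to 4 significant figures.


TS (MPa) = 3.45 * HB
TS = 3.45 * 303
TS = 1045 MPa


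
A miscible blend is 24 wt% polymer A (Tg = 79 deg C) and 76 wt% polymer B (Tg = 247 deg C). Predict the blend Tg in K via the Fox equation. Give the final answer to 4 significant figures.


1/Tg = w1/Tg1 + w2/Tg2 (in Kelvin)
Tg1 = 352.15 K, Tg2 = 520.15 K
1/Tg = 0.24/352.15 + 0.76/520.15
Tg = 466.7 K


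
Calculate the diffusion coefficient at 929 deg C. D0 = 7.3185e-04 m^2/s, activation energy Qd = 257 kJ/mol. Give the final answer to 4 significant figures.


D = D0 * exp(-Qd / (R*T))
T = 1202.15 K
D = 7.3185e-04 * exp(-257e3 / (8.314 * 1202.15))
D = 4.979e-15 m^2/s


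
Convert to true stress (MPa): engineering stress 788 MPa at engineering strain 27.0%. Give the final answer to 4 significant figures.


sigma_true = sigma_eng * (1 + epsilon_eng)
sigma_true = 788 * (1 + 0.27)
sigma_true = 1001 MPa


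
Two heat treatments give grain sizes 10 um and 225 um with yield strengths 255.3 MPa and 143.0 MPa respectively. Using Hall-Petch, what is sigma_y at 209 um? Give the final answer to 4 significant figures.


sigma_y = sigma0 + k / sqrt(d)
1/sqrt(d1) = 1/sqrt(1e-05) = 316.228;  1/sqrt(d2) = 66.6667
k = (sigma1 - sigma2) / (1/sqrt(d1) - 1/sqrt(d2)) = (255.3 - 143.0) / (316.228 - 66.6667) = 0.44999 MPa*m^0.5
sigma0 = sigma1 - k/sqrt(d1) = 255.3 - 0.44999*316.228 = 113.001 MPa
sigma_y(d3) = 113.001 + 0.44999 / sqrt(2.09e-04) = 144.1 MPa


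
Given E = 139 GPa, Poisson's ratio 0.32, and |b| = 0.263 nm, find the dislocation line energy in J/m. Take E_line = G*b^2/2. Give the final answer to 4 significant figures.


Step 1: G = E / (2*(1+nu))
G = 139 / (2*(1+0.32)) = 52.6515 GPa = 5.26515e+10 Pa
Step 2: E_line = G*b^2/2
b = 0.263 nm = 2.63e-10 m
E_line = 0.5 * 5.26515e+10 * (2.63e-10)^2 = 1.821e-09 J/m


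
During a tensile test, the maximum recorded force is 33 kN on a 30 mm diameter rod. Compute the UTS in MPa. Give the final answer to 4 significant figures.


A0 = pi*(d/2)^2 = pi*(30/2)^2 = 706.858 mm^2
UTS = F_max / A0 = 33*1000 / 706.858
UTS = 46.69 MPa


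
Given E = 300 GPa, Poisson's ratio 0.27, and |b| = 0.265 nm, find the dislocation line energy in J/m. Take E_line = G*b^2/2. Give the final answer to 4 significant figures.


Step 1: G = E / (2*(1+nu))
G = 300 / (2*(1+0.27)) = 118.11 GPa = 1.1811e+11 Pa
Step 2: E_line = G*b^2/2
b = 0.265 nm = 2.65e-10 m
E_line = 0.5 * 1.1811e+11 * (2.65e-10)^2 = 4.147e-09 J/m


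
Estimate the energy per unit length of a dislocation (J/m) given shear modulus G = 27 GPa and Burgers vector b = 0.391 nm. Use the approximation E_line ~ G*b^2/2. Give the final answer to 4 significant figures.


E = G*b^2/2
b = 0.391 nm = 3.91e-10 m
G = 27 GPa = 2.7e+10 Pa
E = 0.5 * 2.7e+10 * (3.91e-10)^2
E = 2.064e-09 J/m


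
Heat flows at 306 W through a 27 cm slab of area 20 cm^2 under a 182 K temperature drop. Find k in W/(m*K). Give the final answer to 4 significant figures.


k = Q*L / (A*dT)
L = 0.27 m, A = 2e-03 m^2
k = 306 * 0.27 / (2e-03 * 182)
k = 227 W/(m*K)


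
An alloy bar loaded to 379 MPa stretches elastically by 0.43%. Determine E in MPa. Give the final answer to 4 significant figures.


E = sigma / epsilon
epsilon = 0.43% = 4.3e-03
E = 379 / 4.3e-03
E = 88140 MPa


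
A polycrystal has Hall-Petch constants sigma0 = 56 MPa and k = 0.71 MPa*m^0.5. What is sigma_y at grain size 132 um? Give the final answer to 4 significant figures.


sigma_y = sigma0 + k / sqrt(d)
d = 132 um = 1.32e-04 m
sigma_y = 56 + 0.71 / sqrt(1.32e-04)
sigma_y = 117.8 MPa


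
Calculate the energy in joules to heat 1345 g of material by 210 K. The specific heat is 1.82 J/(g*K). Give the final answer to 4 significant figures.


Q = m * cp * dT
Q = 1345 * 1.82 * 210
Q = 514100 J


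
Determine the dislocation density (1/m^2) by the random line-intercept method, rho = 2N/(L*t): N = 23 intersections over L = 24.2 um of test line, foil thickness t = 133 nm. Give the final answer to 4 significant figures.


rho = 2N / (L * t)
L = 24.2 um = 2.42e-05 m, t = 133 nm = 1.33e-07 m
rho = 2 * 23 / (2.42e-05 * 1.33e-07)
rho = 1.429e+13 1/m^2


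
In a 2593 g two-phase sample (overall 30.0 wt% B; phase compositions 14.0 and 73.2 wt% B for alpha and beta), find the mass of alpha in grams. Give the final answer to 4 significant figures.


f_alpha = (C_beta - C0) / (C_beta - C_alpha)
f_alpha = (73.2 - 30.0) / (73.2 - 14.0) = 0.72973
m_alpha = f_alpha * m_total = 0.72973 * 2593 = 1892 g


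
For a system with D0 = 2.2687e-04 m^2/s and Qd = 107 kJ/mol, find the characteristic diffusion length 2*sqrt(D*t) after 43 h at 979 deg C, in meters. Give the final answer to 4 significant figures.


Step 1: D = D0 * exp(-Qd/(R*T))
T = 1252.15 K
D = 2.2687e-04 * exp(-107e3 / (8.314 * 1252.15)) = 7.79845e-09 m^2/s
Step 2: L = 2*sqrt(D*t)
t = 43 h = 154800 s
L = 2*sqrt(7.79845e-09 * 154800) = 0.06949 m


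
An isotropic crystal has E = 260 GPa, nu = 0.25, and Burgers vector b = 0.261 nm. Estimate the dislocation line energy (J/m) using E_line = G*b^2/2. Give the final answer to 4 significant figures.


Step 1: G = E / (2*(1+nu))
G = 260 / (2*(1+0.25)) = 104 GPa = 1.04e+11 Pa
Step 2: E_line = G*b^2/2
b = 0.261 nm = 2.61e-10 m
E_line = 0.5 * 1.04e+11 * (2.61e-10)^2 = 3.542e-09 J/m


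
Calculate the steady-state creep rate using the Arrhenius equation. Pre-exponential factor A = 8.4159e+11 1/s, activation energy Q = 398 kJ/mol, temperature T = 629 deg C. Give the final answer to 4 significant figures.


rate = A * exp(-Q / (R*T))
T = 629 + 273.15 = 902.15 K
rate = 8.4159e+11 * exp(-398e3 / (8.314 * 902.15))
rate = 7.586e-12 1/s


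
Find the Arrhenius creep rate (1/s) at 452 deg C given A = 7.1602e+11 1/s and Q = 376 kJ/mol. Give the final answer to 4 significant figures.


rate = A * exp(-Q / (R*T))
T = 452 + 273.15 = 725.15 K
rate = 7.1602e+11 * exp(-376e3 / (8.314 * 725.15))
rate = 5.883e-16 1/s


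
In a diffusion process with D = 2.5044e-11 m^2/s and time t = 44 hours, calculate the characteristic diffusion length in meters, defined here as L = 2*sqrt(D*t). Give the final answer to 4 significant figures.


t = 44 hr = 158400 s
Diffusion length = 2*sqrt(D*t)
= 2*sqrt(2.5044e-11 * 158400)
= 3.983e-03 m


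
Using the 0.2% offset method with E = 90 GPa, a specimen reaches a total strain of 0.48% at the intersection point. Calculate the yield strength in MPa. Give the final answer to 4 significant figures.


Offset strain = 0.002
Elastic strain at yield = total_strain - offset = 4.8e-03 - 0.002 = 2.8e-03
sigma_y = E * elastic_strain = 90000 * 2.8e-03
sigma_y = 252 MPa


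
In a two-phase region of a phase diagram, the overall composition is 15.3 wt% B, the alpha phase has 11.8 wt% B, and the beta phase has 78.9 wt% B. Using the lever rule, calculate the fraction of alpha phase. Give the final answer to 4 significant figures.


f_alpha = (C_beta - C0) / (C_beta - C_alpha)
f_alpha = (78.9 - 15.3) / (78.9 - 11.8)
f_alpha = 0.9478


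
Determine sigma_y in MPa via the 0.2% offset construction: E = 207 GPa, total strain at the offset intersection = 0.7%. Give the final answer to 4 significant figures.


Offset strain = 0.002
Elastic strain at yield = total_strain - offset = 7e-03 - 0.002 = 5e-03
sigma_y = E * elastic_strain = 207000 * 5e-03
sigma_y = 1035 MPa


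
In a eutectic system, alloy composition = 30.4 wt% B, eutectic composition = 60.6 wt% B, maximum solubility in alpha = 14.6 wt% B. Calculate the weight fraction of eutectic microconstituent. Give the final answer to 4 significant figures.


f_primary = (C_e - C0) / (C_e - C_alpha_max)
f_primary = (60.6 - 30.4) / (60.6 - 14.6)
f_primary = 0.656522
f_eutectic = 1 - 0.656522 = 0.3435
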